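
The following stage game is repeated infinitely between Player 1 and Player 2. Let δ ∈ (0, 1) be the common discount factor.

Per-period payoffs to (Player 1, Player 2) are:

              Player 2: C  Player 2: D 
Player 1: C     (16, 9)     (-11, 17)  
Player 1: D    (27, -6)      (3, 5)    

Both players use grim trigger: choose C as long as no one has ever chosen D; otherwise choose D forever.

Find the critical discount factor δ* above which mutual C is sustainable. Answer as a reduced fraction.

Player 1's threshold: (27−16)/(27−3) = 11/24.
Player 2's threshold: (17−9)/(17−5) = 2/3.
11/24 < 2/3, so Player 2 binds and δ* = 2/3.

2/3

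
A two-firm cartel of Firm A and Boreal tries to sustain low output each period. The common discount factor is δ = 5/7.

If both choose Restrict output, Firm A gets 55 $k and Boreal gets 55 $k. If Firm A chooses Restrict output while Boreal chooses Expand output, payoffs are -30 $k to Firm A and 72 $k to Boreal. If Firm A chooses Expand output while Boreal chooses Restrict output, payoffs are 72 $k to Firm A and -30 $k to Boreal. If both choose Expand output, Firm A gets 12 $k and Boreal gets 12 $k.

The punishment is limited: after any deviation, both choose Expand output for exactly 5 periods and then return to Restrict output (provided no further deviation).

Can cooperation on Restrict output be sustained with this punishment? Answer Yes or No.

Comparing payoff streams over the 6 periods until play realigns: cooperate → 55(1+δ+…+δ^5); deviate → 72 + 12(δ+…+δ^5).
Cooperation is sustained iff (55−12)(δ+…+δ^5) ≥ 72−55.
δ+…+δ^5 = 5/7·(1−(5/7)^5)/(1−5/7) = 2.0352, and (72−55)/(55−12) = 0.3953.
2.0352 ≥ 0.3953, so cooperation is sustainable.

Yes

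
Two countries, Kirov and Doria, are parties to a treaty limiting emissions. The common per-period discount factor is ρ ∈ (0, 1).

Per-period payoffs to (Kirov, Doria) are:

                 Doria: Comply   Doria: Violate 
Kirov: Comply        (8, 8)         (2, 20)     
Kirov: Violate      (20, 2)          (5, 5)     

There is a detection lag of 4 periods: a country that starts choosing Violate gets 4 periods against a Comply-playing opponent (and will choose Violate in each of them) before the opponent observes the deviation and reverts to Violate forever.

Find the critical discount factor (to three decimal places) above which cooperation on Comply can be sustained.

0.946

A deviator earns 20 for 4 periods, then 5 forever; cooperating earns 8 forever. Multiplying the IC by (1−ρ):
8 ≥ 20(1−ρ^4) + 5ρ^4, so 15·ρ^4 ≥ 12 and ρ^4 ≥ 4/5.
ρ ≥ (4/5)^(1/4) ≈ 0.946.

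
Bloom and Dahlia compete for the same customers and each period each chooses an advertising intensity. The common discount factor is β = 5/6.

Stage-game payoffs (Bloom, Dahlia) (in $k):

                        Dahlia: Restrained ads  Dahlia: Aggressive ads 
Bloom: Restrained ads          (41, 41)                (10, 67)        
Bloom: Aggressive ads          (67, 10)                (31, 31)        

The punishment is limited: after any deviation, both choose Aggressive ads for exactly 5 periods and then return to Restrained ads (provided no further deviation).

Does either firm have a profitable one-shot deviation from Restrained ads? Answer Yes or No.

No

IC: β+…+β^5 ≥ (67−41)/(41−31) = 13/5.
At β = 5/6: partial sum = 2.9906 ≥ 2.6000. Cooperation sustainable.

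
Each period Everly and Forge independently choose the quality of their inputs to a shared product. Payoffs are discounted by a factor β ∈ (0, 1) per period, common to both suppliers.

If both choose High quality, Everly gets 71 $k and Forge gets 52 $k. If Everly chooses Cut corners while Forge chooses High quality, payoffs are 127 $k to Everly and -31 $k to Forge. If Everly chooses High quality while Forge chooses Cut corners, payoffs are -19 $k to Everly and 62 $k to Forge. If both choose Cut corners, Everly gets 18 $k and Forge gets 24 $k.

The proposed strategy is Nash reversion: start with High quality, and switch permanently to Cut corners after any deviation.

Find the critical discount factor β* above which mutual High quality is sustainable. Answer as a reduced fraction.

56/109

Everly's threshold: (127−71)/(127−18) = 56/109.
Forge's threshold: (62−52)/(62−24) = 5/19.
56/109 > 5/19, so Everly binds and β* = 56/109.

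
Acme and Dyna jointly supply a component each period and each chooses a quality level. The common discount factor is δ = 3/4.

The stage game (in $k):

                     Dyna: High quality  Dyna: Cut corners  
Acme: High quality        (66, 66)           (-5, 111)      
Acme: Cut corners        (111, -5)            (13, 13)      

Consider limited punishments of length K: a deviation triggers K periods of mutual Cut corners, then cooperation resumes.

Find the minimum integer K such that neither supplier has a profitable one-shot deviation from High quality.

No profitable deviation requires (66−13)(δ+…+δ^K) ≥ 111−66, i.e. δ+…+δ^K ≥ 45/53 ≈ 0.8491.
With δ = 3/4, the partial sums are K=1: 0.7500, K=2: 1.3125.
K = 2 is the first length at which the sum reaches 0.8491.

2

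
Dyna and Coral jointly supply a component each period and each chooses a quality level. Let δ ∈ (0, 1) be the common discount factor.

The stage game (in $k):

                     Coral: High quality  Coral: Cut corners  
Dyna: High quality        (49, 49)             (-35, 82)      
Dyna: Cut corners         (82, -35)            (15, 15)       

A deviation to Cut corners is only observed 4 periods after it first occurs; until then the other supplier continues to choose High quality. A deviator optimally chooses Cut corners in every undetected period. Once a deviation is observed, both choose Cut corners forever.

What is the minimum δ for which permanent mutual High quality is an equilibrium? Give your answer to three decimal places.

0.838

A deviator earns 82 for 4 periods, then 15 forever; cooperating earns 49 forever. Multiplying the IC by (1−δ):
49 ≥ 82(1−δ^4) + 15δ^4, so 67·δ^4 ≥ 33 and δ^4 ≥ 33/67.
δ ≥ (33/67)^(1/4) ≈ 0.838.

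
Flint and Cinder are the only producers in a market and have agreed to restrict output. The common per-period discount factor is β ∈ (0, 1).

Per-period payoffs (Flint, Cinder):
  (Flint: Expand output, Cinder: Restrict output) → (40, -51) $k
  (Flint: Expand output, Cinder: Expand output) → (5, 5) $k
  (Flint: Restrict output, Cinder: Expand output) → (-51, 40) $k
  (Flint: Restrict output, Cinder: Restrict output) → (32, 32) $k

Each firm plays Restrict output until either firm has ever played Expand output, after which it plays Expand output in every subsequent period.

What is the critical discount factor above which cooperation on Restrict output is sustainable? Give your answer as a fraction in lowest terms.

Cooperation forever yields 32 each period: 32/(1−β).
Deviating yields 40 once, then 5 forever: 40 + 5β/(1−β).
No profitable deviation requires 32/(1−β) ≥ 40 + 5β/(1−β).
Multiplying by (1−β): 32 ≥ 40(1−β) + 5β = 40 − 35β.
So 35β ≥ 8, i.e. β ≥ 8/35.

8/35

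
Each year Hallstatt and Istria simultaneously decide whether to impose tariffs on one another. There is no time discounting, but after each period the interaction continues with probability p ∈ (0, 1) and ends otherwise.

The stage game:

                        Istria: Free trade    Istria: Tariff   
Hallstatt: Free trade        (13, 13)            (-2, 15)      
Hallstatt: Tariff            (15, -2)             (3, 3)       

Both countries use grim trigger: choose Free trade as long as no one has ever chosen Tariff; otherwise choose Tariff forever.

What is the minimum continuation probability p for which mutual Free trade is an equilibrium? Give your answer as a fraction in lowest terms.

1/6

With no time discounting, the continuation probability p plays the role of the discount factor.
Grim-trigger IC: 13/(1−p) ≥ 15 + 3p/(1−p) ⇒ p ≥ (15−13)/(15−3) = 1/6.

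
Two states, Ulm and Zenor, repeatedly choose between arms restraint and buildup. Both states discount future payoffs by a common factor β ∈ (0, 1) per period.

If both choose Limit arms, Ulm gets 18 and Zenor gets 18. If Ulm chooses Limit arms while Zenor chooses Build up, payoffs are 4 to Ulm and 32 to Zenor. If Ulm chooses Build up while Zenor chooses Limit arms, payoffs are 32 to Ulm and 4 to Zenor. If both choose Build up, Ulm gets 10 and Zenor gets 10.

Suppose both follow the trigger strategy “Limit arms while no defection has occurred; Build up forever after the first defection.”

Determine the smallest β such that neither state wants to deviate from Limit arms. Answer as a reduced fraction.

7/11

Under grim trigger the critical discount factor is (T−C)/(T−P) with T = 32, C = 18, P = 10.
β* = (32−18)/(32−10) = 14/22 = 7/11.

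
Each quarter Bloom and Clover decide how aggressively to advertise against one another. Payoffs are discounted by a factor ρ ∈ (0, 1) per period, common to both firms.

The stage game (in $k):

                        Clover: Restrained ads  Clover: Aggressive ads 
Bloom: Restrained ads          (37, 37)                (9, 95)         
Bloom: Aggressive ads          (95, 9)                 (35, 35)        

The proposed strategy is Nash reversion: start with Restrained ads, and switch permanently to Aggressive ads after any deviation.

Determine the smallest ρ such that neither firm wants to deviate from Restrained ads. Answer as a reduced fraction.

29/30

One-period gain from deviating is 95 − 37 = 58. The loss is 37 − 35 = 2 in every subsequent period, with present value 2·ρ/(1−ρ).
Deviation is unprofitable when 2·ρ/(1−ρ) ≥ 58, i.e. ρ/(1−ρ) ≥ 29.
Equivalently ρ ≥ 58/(58+2) = 29/30.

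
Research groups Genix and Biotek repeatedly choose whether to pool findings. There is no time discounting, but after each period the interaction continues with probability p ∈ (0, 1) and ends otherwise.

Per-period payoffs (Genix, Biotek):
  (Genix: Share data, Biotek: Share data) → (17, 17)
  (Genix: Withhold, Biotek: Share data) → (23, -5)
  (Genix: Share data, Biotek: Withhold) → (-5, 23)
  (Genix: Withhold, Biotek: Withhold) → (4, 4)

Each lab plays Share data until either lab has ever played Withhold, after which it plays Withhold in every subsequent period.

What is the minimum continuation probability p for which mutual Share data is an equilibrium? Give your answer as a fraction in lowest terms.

Expected cooperation value is 17 + p·17 + p²·17 + … = 17/(1−p); deviation gives 23 + p·4/(1−p).
17 ≥ 23(1−p) + 4p ⇒ 19p ≥ 6 ⇒ p ≥ 6/19.

6/19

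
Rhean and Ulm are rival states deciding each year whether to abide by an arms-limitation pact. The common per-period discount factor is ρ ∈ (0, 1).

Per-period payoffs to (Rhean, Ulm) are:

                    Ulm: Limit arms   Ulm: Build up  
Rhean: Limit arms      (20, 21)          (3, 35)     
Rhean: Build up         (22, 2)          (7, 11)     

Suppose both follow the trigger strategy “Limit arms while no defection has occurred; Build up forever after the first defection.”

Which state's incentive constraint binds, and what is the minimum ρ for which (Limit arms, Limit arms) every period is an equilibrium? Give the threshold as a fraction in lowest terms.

Rhean: cooperation gives 20 each period; deviation gives 22 once then 7 forever.
  20/(1−ρ) ≥ 22 + 7ρ/(1−ρ) ⇒ ρ ≥ 2/15.
Ulm: cooperation gives 21 each period; deviation gives 35 once then 11 forever.
  ρ ≥ 14/24 = 7/12.
Both must hold, so the binding constraint is Ulm's: ρ ≥ 7/12.

Ulm; ρ ≥ 7/12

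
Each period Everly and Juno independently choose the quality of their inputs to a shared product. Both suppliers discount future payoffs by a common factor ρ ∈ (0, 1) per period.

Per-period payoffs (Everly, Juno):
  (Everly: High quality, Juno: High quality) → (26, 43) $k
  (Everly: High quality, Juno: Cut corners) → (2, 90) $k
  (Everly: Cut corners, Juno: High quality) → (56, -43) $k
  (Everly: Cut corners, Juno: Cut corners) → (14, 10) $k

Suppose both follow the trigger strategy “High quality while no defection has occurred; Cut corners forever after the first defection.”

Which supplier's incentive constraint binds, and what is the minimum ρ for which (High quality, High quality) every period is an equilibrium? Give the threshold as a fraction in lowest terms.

For Everly: deviation gain 56−26 = 30, per-period punishment loss 26−14 = 12. IC gives ρ ≥ 30/42 = 5/7.
For Juno: gain 47, loss 33 per period, so ρ ≥ 47/80.
The tighter constraint is Everly's, so cooperation needs ρ ≥ 5/7.

Everly; ρ ≥ 5/7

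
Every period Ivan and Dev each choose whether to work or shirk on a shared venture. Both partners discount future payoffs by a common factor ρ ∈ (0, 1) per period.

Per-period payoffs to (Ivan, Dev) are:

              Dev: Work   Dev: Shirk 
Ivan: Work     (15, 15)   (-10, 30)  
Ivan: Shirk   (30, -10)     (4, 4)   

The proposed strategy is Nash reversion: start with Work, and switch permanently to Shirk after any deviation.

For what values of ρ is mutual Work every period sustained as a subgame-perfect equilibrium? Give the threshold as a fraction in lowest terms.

One-period gain from deviating is 30 − 15 = 15. The loss is 15 − 4 = 11 in every subsequent period, with present value 11·ρ/(1−ρ).
Deviation is unprofitable when 11·ρ/(1−ρ) ≥ 15, i.e. ρ/(1−ρ) ≥ 15/11.
Equivalently ρ ≥ 15/(15+11) = 15/26.

15/26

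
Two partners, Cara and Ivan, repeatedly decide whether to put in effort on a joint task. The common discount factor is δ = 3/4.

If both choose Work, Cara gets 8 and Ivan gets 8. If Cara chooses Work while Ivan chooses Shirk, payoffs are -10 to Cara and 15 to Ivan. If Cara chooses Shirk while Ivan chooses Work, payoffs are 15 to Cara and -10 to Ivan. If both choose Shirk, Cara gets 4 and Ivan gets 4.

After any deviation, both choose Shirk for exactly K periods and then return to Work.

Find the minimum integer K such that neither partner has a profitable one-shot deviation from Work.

4

Need Σ_{k=1}^{K} δ^k ≥ (15−8)/(8−4) = 1.7500 at δ = 3/4.
At K = 3 the sum is 1.7344 < 1.7500; at K = 4 it is 2.0508 ≥ 1.7500.
So the minimum punishment length is K = 4.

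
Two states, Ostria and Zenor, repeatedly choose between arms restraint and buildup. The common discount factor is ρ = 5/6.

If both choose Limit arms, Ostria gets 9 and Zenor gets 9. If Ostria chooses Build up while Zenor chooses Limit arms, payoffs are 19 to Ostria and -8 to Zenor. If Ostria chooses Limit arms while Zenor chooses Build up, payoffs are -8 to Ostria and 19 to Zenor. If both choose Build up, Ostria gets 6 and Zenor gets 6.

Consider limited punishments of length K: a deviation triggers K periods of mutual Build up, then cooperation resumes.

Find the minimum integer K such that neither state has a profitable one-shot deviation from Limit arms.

7

IC: ρ(1−ρ^K)/(1−ρ) ≥ (19−9)/(9−6) = 10/3.
With ρ = 5/6: need 1 − ρ^K ≥ 10/3·(1−5/6)/(5/6), i.e. ρ^K ≤ 0.3333.
Since (5/6)^6 = 0.3349 and (5/6)^7 = 0.2791, the smallest such K is 7.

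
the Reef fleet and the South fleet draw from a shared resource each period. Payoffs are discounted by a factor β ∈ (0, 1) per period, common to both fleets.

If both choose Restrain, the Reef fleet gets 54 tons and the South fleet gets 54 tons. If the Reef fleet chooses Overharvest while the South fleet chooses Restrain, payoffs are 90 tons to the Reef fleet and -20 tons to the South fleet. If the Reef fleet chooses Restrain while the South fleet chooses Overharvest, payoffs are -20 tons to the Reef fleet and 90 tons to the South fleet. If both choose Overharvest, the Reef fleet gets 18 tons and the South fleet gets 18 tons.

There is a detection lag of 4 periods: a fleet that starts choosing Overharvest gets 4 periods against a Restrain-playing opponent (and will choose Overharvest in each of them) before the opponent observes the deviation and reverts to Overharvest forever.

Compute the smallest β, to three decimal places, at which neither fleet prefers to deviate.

A deviator earns 90 for 4 periods, then 18 forever; cooperating earns 54 forever. Multiplying the IC by (1−β):
54 ≥ 90(1−β^4) + 18β^4, so 72·β^4 ≥ 36 and β^4 ≥ 1/2.
β ≥ (1/2)^(1/4) ≈ 0.841.

0.841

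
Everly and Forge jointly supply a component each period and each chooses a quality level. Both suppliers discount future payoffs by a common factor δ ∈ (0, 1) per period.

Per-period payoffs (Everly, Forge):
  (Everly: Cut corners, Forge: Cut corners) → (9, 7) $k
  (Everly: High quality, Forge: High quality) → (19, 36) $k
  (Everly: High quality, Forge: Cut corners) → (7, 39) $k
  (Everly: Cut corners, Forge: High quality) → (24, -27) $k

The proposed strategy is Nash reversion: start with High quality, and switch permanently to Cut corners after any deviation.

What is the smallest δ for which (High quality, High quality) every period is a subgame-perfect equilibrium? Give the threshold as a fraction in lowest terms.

Everly's threshold: (24−19)/(24−9) = 1/3.
Forge's threshold: (39−36)/(39−7) = 3/32.
1/3 > 3/32, so Everly binds and δ* = 1/3.

1/3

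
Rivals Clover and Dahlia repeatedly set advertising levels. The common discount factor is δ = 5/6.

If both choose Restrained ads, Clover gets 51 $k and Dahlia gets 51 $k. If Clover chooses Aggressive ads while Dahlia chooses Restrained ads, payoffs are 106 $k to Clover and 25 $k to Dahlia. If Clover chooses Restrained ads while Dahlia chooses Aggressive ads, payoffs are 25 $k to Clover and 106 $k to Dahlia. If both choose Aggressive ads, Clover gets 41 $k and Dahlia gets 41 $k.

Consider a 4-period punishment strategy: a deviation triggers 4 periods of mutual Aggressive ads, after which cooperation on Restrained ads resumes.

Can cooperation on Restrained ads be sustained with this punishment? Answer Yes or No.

No

Comparing payoff streams over the 5 periods until play realigns: cooperate → 51(1+δ+…+δ^4); deviate → 106 + 41(δ+…+δ^4).
Cooperation is sustained iff (51−41)(δ+…+δ^4) ≥ 106−51.
δ+…+δ^4 = 5/6·(1−(5/6)^4)/(1−5/6) = 2.5887, and (106−51)/(51−41) = 5.5000.
2.5887 < 5.5000, so cooperation is not sustainable.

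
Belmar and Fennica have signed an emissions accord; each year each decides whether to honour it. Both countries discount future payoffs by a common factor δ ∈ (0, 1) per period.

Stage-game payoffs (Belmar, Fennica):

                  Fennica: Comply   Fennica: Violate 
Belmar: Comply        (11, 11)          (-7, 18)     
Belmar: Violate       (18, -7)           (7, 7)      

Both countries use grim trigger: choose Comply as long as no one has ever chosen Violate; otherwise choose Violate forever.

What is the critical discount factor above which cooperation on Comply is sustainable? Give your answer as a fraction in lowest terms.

Under grim trigger the critical discount factor is (T−C)/(T−P) with T = 18, C = 11, P = 7.
δ* = (18−11)/(18−7) = 7/11.

7/11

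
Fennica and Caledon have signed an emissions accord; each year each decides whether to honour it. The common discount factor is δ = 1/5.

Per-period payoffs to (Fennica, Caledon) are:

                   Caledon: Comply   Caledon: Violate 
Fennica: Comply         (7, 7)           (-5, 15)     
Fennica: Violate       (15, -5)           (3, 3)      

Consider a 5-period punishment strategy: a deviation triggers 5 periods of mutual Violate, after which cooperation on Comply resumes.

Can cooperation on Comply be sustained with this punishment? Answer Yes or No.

No

A one-shot deviation gives 15 now, then 3 for 5 periods, then back to 7.
Gain from deviating: (15−7) today; loss: (7−3) in each of the next 5 periods.
No-deviation condition: (7−3)(δ+…+δ^5) ≥ 15−7, i.e. δ+…+δ^5 ≥ 2.
At δ = 1/5: δ+…+δ^5 = 0.2499 < 2.0000.
So cooperation is not sustainable.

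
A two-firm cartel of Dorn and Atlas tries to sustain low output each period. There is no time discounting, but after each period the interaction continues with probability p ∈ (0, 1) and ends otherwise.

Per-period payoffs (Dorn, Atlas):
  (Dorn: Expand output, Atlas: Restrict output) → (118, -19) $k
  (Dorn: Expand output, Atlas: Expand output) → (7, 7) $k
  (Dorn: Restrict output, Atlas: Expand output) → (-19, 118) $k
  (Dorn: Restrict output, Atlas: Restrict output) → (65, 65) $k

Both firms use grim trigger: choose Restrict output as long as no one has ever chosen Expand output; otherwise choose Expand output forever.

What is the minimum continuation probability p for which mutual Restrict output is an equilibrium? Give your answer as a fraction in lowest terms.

53/111

With no time discounting, the continuation probability p plays the role of the discount factor.
Grim-trigger IC: 65/(1−p) ≥ 118 + 7p/(1−p) ⇒ p ≥ (118−65)/(118−7) = 53/111.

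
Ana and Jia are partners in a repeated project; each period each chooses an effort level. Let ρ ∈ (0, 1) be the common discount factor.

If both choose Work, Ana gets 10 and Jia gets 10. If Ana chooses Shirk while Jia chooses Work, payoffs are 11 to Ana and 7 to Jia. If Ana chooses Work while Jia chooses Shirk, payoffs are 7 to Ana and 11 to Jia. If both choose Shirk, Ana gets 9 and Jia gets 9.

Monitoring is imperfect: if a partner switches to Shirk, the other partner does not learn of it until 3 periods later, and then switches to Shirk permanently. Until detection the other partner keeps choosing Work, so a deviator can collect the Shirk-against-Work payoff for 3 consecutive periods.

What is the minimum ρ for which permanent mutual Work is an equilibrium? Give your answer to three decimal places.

Deviating for the 3 undetected periods gains 11−10 = 1 per period over cooperation, then loses 10−9 = 1 per period forever once punishment starts.
Gain: 1(1 + ρ + … + ρ^2); loss: 1·ρ^3/(1−ρ).
No profitable deviation ⇔ 1(1−ρ^3) ≤ 1·ρ^3, i.e. ρ^3 ≥ 1/(1+1) = 1/2.
Hence ρ ≥ (1/2)^(1/3) ≈ 0.794.

0.794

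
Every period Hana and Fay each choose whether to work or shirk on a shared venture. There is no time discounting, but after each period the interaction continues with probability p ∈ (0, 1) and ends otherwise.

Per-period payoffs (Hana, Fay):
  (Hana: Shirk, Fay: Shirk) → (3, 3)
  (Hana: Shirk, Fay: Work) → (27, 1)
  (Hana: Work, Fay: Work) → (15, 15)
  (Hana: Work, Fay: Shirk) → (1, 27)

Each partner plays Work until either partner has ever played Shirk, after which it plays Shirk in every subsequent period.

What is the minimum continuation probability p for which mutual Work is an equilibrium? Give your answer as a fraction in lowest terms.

1/2

Expected cooperation value is 15 + p·15 + p²·15 + … = 15/(1−p); deviation gives 27 + p·3/(1−p).
15 ≥ 27(1−p) + 3p ⇒ 24p ≥ 12 ⇒ p ≥ 12/24 = 1/2.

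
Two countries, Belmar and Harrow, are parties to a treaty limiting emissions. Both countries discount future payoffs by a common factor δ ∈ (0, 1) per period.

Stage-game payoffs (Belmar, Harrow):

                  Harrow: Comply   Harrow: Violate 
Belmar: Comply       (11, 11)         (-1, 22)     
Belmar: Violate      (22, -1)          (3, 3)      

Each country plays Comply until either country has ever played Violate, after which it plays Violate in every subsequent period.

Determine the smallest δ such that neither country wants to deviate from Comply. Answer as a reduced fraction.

11/(1−δ) ≥ 22 + 3δ/(1−δ)
11 ≥ 22 − 19δ
δ ≥ 11/19.

11/19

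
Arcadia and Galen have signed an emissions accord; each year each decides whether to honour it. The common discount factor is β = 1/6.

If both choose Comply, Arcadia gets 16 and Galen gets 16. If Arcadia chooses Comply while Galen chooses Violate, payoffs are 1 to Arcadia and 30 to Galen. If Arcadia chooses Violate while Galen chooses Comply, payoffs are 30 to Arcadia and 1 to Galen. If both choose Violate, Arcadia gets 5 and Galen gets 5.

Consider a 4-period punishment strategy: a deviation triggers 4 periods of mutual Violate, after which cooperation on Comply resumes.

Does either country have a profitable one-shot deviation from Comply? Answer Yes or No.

Yes

IC: β+…+β^4 ≥ (30−16)/(16−5) = 14/11.
At β = 1/6: partial sum = 0.1998 < 1.2727. Cooperation not sustainable.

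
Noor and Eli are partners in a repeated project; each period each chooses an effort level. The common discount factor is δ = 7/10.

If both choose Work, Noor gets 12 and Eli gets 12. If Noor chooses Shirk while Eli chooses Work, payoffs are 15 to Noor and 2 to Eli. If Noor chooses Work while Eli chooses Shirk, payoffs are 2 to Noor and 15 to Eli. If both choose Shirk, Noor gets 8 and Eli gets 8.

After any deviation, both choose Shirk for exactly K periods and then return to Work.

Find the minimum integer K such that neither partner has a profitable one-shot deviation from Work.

2

IC: δ(1−δ^K)/(1−δ) ≥ (15−12)/(12−8) = 3/4.
With δ = 7/10: need 1 − δ^K ≥ 3/4·(1−7/10)/(7/10), i.e. δ^K ≤ 0.6786.
Since (7/10)^1 = 0.7000 and (7/10)^2 = 0.4900, the smallest such K is 2.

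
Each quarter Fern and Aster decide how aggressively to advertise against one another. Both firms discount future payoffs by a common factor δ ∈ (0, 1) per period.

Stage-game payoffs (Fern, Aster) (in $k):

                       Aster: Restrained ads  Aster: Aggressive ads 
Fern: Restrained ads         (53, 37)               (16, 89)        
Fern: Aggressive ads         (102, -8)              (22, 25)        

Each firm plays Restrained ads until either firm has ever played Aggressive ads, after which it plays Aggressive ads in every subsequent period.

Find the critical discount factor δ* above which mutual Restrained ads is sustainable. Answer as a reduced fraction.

For Fern: deviation gain 102−53 = 49, per-period punishment loss 53−22 = 31. IC gives δ ≥ 49/80.
For Aster: gain 52, loss 12 per period, so δ ≥ 52/64 = 13/16.
The tighter constraint is Aster's, so cooperation needs δ ≥ 13/16.

13/16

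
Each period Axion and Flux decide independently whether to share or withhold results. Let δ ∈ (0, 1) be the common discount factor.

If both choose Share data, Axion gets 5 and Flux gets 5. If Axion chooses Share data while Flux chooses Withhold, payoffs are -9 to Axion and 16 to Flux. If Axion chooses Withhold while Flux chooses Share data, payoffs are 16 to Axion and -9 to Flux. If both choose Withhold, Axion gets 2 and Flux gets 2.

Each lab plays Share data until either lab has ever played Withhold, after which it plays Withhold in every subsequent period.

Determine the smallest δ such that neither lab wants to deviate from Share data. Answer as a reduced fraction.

11/14

5/(1−δ) ≥ 16 + 2δ/(1−δ)
5 ≥ 16 − 14δ
δ ≥ 11/14.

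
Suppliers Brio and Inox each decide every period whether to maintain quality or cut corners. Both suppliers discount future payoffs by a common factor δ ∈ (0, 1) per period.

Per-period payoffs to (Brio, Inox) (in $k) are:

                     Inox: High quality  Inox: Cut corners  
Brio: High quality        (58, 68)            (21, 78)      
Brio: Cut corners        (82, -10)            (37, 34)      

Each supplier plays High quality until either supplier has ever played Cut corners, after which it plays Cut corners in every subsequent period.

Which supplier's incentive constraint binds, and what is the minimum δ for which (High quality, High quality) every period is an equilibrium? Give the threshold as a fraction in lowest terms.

Brio; δ ≥ 8/15

Brio: cooperation gives 58 each period; deviation gives 82 once then 37 forever.
  58/(1−δ) ≥ 82 + 37δ/(1−δ) ⇒ δ ≥ 24/45 = 8/15.
Inox: cooperation gives 68 each period; deviation gives 78 once then 34 forever.
  δ ≥ 10/44 = 5/22.
Both must hold, so the binding constraint is Brio's: δ ≥ 8/15.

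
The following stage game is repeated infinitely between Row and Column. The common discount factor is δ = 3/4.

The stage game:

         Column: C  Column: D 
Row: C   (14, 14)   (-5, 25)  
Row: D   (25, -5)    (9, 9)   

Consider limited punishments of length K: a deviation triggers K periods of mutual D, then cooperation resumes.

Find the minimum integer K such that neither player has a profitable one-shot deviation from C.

5

No profitable deviation requires (14−9)(δ+…+δ^K) ≥ 25−14, i.e. δ+…+δ^K ≥ 11/5 ≈ 2.2000.
With δ = 3/4, the partial sums are K=1: 0.7500, K=2: 1.3125, K=3: 1.7344, K=4: 2.0508, K=5: 2.2881.
K = 5 is the first length at which the sum reaches 2.2000.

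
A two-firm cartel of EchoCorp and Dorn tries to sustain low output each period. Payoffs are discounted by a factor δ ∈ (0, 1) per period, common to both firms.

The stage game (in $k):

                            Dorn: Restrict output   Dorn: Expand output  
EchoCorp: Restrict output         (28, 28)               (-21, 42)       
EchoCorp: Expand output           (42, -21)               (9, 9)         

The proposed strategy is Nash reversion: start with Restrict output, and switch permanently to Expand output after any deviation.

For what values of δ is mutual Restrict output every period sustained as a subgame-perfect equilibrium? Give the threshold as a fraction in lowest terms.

Under grim trigger the critical discount factor is (T−C)/(T−P) with T = 42, C = 28, P = 9.
δ* = (42−28)/(42−9) = 14/33.

14/33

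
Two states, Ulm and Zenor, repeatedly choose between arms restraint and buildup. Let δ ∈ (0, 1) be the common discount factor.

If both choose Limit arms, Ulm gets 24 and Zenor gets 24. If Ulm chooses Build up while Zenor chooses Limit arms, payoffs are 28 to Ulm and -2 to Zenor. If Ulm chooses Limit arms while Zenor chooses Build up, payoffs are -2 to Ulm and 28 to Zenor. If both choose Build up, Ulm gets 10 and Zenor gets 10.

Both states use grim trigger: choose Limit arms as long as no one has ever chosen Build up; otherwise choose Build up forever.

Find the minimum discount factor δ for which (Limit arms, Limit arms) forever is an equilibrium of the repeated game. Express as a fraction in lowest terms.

24/(1−δ) ≥ 28 + 10δ/(1−δ)
24 ≥ 28 − 18δ
δ ≥ 4/18 = 2/9.

2/9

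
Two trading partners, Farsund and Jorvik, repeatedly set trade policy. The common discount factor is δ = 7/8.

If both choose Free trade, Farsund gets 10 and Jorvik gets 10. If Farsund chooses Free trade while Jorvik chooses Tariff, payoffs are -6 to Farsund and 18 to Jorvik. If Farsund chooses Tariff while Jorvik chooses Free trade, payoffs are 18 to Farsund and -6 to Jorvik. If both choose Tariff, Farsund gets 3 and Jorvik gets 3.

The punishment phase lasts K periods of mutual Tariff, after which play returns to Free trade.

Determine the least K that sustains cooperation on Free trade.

IC: δ(1−δ^K)/(1−δ) ≥ (18−10)/(10−3) = 8/7.
With δ = 7/8: need 1 − δ^K ≥ 8/7·(1−7/8)/(7/8), i.e. δ^K ≤ 0.8367.
Since (7/8)^1 = 0.8750 and (7/8)^2 = 0.7656, the smallest such K is 2.

2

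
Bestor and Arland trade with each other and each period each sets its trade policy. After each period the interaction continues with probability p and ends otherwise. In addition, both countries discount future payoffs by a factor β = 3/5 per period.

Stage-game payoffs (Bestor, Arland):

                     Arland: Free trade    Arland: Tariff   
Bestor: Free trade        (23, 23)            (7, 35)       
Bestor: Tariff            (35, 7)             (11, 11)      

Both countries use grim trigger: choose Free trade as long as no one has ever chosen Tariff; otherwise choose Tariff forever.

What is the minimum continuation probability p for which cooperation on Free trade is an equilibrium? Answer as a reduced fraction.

5/6

With continuation probability p and discount β, the effective per-period discount factor is βp.
Grim-trigger IC: βp ≥ (35−23)/(35−11) = 1/2.
So p ≥ (1/2)/(3/5) = 5/6.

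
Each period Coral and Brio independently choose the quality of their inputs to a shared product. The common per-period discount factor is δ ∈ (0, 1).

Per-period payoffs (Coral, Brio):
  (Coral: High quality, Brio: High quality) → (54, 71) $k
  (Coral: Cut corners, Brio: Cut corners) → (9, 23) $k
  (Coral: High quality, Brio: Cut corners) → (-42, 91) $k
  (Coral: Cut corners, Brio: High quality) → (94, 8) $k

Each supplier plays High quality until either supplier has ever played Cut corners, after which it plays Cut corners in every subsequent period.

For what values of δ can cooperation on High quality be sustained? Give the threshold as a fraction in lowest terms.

8/17

Coral's threshold: (94−54)/(94−9) = 8/17.
Brio's threshold: (91−71)/(91−23) = 5/17.
8/17 > 5/17, so Coral binds and δ* = 8/17.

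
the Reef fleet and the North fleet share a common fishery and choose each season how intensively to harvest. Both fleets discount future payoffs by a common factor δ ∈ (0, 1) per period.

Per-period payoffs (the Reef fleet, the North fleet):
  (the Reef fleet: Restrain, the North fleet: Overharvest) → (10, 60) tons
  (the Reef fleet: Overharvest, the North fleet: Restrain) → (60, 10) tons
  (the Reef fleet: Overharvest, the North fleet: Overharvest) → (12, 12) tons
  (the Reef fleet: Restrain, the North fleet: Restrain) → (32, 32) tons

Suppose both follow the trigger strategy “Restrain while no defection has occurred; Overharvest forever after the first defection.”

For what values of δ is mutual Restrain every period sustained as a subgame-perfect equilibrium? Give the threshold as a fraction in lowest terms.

7/12

One-period gain from deviating is 60 − 32 = 28. The loss is 32 − 12 = 20 in every subsequent period, with present value 20·δ/(1−δ).
Deviation is unprofitable when 20·δ/(1−δ) ≥ 28, i.e. δ/(1−δ) ≥ 7/5.
Equivalently δ ≥ 28/(28+20) = 7/12.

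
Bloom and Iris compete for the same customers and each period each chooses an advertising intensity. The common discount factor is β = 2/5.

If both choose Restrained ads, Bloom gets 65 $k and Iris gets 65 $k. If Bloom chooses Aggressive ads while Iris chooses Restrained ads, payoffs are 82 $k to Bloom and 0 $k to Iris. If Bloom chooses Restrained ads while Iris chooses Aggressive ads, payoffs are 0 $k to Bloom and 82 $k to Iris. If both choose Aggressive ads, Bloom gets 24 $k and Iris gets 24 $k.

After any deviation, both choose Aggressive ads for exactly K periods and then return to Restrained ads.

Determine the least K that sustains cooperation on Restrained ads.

IC: β(1−β^K)/(1−β) ≥ (82−65)/(65−24) = 17/41.
With β = 2/5: need 1 − β^K ≥ 17/41·(1−2/5)/(2/5), i.e. β^K ≤ 0.3780.
Since (2/5)^1 = 0.4000 and (2/5)^2 = 0.1600, the smallest such K is 2.

2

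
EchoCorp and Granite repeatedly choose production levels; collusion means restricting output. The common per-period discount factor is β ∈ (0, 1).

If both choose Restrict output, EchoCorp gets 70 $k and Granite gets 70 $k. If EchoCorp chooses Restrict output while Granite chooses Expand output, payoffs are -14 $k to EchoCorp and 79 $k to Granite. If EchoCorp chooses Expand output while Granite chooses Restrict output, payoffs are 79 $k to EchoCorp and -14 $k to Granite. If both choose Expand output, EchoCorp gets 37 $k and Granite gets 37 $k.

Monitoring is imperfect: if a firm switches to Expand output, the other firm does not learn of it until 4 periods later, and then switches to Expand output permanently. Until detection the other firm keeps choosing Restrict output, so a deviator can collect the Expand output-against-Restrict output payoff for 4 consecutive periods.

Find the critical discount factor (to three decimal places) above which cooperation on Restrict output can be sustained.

The best deviation is to choose Expand output for all 4 undetected periods, earning 79 each, then 37 forever once detected.
Deviation value: 79(1−β^4)/(1−β) + 37β^4/(1−β); cooperation value: 70/(1−β).
IC: 70 ≥ 79(1−β^4) + 37β^4 = 79 − 42β^4.
So β^4 ≥ 9/42 = 3/14, giving β ≥ (3/14)^(1/4) ≈ 0.680.

0.680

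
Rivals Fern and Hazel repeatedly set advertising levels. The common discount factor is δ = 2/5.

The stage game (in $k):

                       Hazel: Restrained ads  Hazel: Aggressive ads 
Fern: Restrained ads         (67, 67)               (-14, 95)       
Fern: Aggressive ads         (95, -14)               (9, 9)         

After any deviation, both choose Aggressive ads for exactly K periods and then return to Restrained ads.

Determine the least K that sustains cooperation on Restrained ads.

2

No profitable deviation requires (67−9)(δ+…+δ^K) ≥ 95−67, i.e. δ+…+δ^K ≥ 14/29 ≈ 0.4828.
With δ = 2/5, the partial sums are K=1: 0.4000, K=2: 0.5600.
K = 2 is the first length at which the sum reaches 0.4828.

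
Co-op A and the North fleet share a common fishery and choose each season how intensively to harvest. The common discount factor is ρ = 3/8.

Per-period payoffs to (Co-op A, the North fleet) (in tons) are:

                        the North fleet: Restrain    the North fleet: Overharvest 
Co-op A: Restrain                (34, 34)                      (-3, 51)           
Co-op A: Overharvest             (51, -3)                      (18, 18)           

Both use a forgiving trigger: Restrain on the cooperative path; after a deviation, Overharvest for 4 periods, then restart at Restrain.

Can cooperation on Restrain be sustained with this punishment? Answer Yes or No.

Comparing payoff streams over the 5 periods until play realigns: cooperate → 34(1+ρ+…+ρ^4); deviate → 51 + 18(ρ+…+ρ^4).
Cooperation is sustained iff (34−18)(ρ+…+ρ^4) ≥ 51−34.
ρ+…+ρ^4 = 3/8·(1−(3/8)^4)/(1−3/8) = 0.5881, and (51−34)/(34−18) = 1.0625.
0.5881 < 1.0625, so cooperation is not sustainable.

No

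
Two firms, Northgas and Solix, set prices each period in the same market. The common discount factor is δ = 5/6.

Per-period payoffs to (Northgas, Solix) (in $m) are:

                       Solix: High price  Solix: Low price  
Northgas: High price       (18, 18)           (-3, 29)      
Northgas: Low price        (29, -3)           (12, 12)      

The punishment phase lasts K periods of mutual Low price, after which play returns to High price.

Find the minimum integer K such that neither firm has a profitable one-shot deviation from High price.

Need Σ_{k=1}^{K} δ^k ≥ (29−18)/(18−12) = 1.8333 at δ = 5/6.
At K = 2 the sum is 1.5278 < 1.8333; at K = 3 it is 2.1065 ≥ 1.8333.
So the minimum punishment length is K = 3.

3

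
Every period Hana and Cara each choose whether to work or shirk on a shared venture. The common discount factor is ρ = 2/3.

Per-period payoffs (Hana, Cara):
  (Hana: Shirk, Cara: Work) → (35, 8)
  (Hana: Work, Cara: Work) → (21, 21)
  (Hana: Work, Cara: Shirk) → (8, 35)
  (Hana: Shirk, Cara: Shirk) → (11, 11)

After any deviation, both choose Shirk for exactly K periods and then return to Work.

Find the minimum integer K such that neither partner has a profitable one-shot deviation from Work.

IC: ρ(1−ρ^K)/(1−ρ) ≥ (35−21)/(21−11) = 7/5.
With ρ = 2/3: need 1 − ρ^K ≥ 7/5·(1−2/3)/(2/3), i.e. ρ^K ≤ 0.3000.
Since (2/3)^2 = 0.4444 and (2/3)^3 = 0.2963, the smallest such K is 3.

3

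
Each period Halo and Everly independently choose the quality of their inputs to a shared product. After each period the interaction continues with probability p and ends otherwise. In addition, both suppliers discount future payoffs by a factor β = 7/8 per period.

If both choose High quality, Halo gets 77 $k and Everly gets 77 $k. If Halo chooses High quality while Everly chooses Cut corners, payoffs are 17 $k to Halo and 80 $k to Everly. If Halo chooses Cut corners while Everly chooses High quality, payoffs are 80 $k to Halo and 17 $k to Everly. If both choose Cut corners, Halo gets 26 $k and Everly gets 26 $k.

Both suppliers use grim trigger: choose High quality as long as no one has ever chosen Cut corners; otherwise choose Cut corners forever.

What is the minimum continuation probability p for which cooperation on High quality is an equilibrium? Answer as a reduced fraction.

4/63

Expected continuation weight on next period's payoff is β·p = 7/8·p, which plays the role of the discount factor.
Cooperation requires 7/8·p ≥ (80−77)/(80−26) = 1/18, hence p ≥ 4/63.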